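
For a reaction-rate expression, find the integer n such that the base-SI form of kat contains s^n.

-1

kat = mol/s = s⁻¹·mol (catalytic activity).
The exponent of s is -1.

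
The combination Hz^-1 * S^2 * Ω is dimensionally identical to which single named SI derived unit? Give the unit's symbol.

Hz = 1/s = s⁻¹ (frequency is cycles per second).
So Hz⁻¹ = s.
S = 1/Ω (conductance is reciprocal resistance),
    = kg⁻¹·m⁻²·s³·A².
So S² = kg⁻²·m⁻⁴·s⁶·A⁴.
Ω = V/A (resistance = voltage per current),
    = kg·m²·s⁻³·A⁻².
Combining: Hz⁻¹·S²·Ω = s · (kg⁻²·m⁻⁴·s⁶·A⁴) · (kg·m²·s⁻³·A⁻²) = kg⁻¹·m⁻²·s⁴·A².
kg⁻¹·m⁻²·s⁴·A² is the base-SI form of the farad.

F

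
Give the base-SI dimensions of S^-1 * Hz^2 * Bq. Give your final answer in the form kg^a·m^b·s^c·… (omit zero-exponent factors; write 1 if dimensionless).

kg·m²·s⁻⁶·A⁻²

S = 1/Ω (conductance is reciprocal resistance),
    = kg⁻¹·m⁻²·s³·A².
So S⁻¹ = kg·m²·s⁻³·A⁻².
Hz = 1/s = s⁻¹ (frequency is cycles per second).
So Hz² = s⁻².
Bq = 1/s = s⁻¹ (activity is decays per second).
Combining: S⁻¹·Hz²·Bq = (kg·m²·s⁻³·A⁻²) · s⁻² · s⁻¹ = kg·m²·s⁻⁶·A⁻².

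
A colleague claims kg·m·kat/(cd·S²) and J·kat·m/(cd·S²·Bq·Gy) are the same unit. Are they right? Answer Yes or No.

Left side:
  S = 1/Ω (conductance is reciprocal resistance),
      = kg⁻¹·m⁻²·s³·A².
  So S⁻² = kg²·m⁴·s⁻⁶·A⁻⁴.
  kat = mol/s = s⁻¹·mol (catalytic activity).
  Combining: cd⁻¹·S⁻²·kg·m·kat = cd⁻¹ · (kg²·m⁴·s⁻⁶·A⁻⁴) · kg · m · (s⁻¹·mol) = kg³·m⁵·s⁻⁷·A⁻⁴·mol·cd⁻¹.
Right side:
  J = N·m (work = force × distance),
      = kg·m²·s⁻².
  kat = mol/s = s⁻¹·mol (catalytic activity).
  S = 1/Ω (conductance is reciprocal resistance),
      = kg⁻¹·m⁻²·s³·A².
  So S⁻² = kg²·m⁴·s⁻⁶·A⁻⁴.
  Bq = 1/s = s⁻¹ (activity is decays per second).
  So Bq⁻¹ = s.
  Gy = J/kg (absorbed dose = energy per mass),
      = m²·s⁻².
  So Gy⁻¹ = m⁻²·s².
  Combining: J·cd⁻¹·kat·S⁻²·Bq⁻¹·Gy⁻¹·m = (kg·m²·s⁻²) · cd⁻¹ · (s⁻¹·mol) · (kg²·m⁴·s⁻⁶·A⁻⁴) · s · (m⁻²·s²) · m = kg³·m⁵·s⁻⁶·A⁻⁴·mol·cd⁻¹.
Left is kg³·m⁵·s⁻⁷·A⁻⁴·mol·cd⁻¹; right is kg³·m⁵·s⁻⁶·A⁻⁴·mol·cd⁻¹ — different.

No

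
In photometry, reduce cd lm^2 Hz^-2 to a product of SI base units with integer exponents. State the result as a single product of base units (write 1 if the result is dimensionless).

lm = cd·sr = cd (luminous flux; sr is dimensionless).
So lm² = cd².
Hz = 1/s = s⁻¹ (frequency is cycles per second).
So Hz⁻² = s².
Combining: cd·lm²·Hz⁻² = cd · cd² · s² = s²·cd³.

s²·cd³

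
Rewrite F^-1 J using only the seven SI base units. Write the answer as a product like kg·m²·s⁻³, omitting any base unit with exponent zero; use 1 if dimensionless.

kg²·m⁴·s⁻⁶·A⁻²

F = kg⁻¹·m⁻²·s⁴·A².
So F⁻¹ = kg·m²·s⁻⁴·A⁻².
J = kg·m²·s⁻².
Combining: F⁻¹·J = (kg·m²·s⁻⁴·A⁻²) · (kg·m²·s⁻²) = kg²·m⁴·s⁻⁶·A⁻².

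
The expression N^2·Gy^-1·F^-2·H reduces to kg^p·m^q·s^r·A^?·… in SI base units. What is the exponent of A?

-6

N = kg·m·s⁻².
So N² = kg²·m²·s⁻⁴.
Gy = m²·s⁻².
So Gy⁻¹ = m⁻²·s².
F = kg⁻¹·m⁻²·s⁴·A².
So F⁻² = kg²·m⁴·s⁻⁸·A⁻⁴.
H = kg·m²·s⁻²·A⁻².
Combining: N²·Gy⁻¹·F⁻²·H = (kg²·m²·s⁻⁴) · (m⁻²·s²) · (kg²·m⁴·s⁻⁸·A⁻⁴) · (kg·m²·s⁻²·A⁻²) = kg⁵·m⁶·s⁻¹²·A⁻⁶.
The exponent of A is -6.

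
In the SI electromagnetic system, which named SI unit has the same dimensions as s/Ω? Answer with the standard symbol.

F

Ω = kg·m²·s⁻³·A⁻².
So Ω⁻¹ = kg⁻¹·m⁻²·s³·A².
Combining: s·Ω⁻¹ = s · (kg⁻¹·m⁻²·s³·A²) = kg⁻¹·m⁻²·s⁴·A².
kg⁻¹·m⁻²·s⁴·A² is the base-SI form of the farad.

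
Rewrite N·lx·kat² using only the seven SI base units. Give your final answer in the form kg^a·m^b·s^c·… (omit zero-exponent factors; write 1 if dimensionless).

N = kg·m/s² = kg·m·s⁻² (force = mass × acceleration).
lx = lm/m² (illuminance = luminous flux per area),
    = m⁻²·cd.
kat = mol/s = s⁻¹·mol (catalytic activity).
So kat² = s⁻²·mol².
Combining: N·lx·kat² = (kg·m·s⁻²) · (m⁻²·cd) · (s⁻²·mol²) = kg·m⁻¹·s⁻⁴·mol²·cd.

kg·m⁻¹·s⁻⁴·mol²·cd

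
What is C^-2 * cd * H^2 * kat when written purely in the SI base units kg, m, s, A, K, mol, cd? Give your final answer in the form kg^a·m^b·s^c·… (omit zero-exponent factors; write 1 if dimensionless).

C = s·A.
So C⁻² = s⁻²·A⁻².
H = kg·m²·s⁻²·A⁻².
So H² = kg²·m⁴·s⁻⁴·A⁻⁴.
kat = s⁻¹·mol.
Combining: C⁻²·cd·H²·kat = (s⁻²·A⁻²) · cd · (kg²·m⁴·s⁻⁴·A⁻⁴) · (s⁻¹·mol) = kg²·m⁴·s⁻⁷·A⁻⁶·mol·cd.

kg²·m⁴·s⁻⁷·A⁻⁶·mol·cd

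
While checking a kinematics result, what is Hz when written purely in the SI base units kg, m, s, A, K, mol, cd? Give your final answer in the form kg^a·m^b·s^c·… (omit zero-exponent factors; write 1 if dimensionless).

Hz = 1/s = s⁻¹ (frequency is cycles per second).

s⁻¹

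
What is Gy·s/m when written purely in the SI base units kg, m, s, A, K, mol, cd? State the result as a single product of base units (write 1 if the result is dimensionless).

Gy = m²·s⁻².
Combining: m⁻¹·Gy·s = m⁻¹ · (m²·s⁻²) · s = m·s⁻¹.

m·s⁻¹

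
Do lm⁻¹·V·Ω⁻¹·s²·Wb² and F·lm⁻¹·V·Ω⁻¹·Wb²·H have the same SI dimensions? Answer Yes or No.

Yes

Left side:
  lm = cd·sr = cd (luminous flux; sr is dimensionless).
  So lm⁻¹ = cd⁻¹.
  V = W/A (potential = power per current),
      = kg·m²·s⁻³·A⁻¹.
  Ω = V/A (resistance = voltage per current),
      = kg·m²·s⁻³·A⁻².
  So Ω⁻¹ = kg⁻¹·m⁻²·s³·A².
  Wb = V·s (flux: a volt is a weber per second),
      = kg·m²·s⁻²·A⁻¹.
  So Wb² = kg²·m⁴·s⁻⁴·A⁻².
  Combining: lm⁻¹·V·Ω⁻¹·s²·Wb² = cd⁻¹ · (kg·m²·s⁻³·A⁻¹) · (kg⁻¹·m⁻²·s³·A²) · s² · (kg²·m⁴·s⁻⁴·A⁻²) = kg²·m⁴·s⁻²·A⁻¹·cd⁻¹.
Right side:
  F = kg⁻¹·m⁻²·s⁴·A².
  lm = cd.
  So lm⁻¹ = cd⁻¹.
  V = kg·m²·s⁻³·A⁻¹.
  Ω = kg·m²·s⁻³·A⁻².
  So Ω⁻¹ = kg⁻¹·m⁻²·s³·A².
  Wb = kg·m²·s⁻²·A⁻¹.
  So Wb² = kg²·m⁴·s⁻⁴·A⁻².
  H = kg·m²·s⁻²·A⁻².
  Combining: F·lm⁻¹·V·Ω⁻¹·Wb²·H = (kg⁻¹·m⁻²·s⁴·A²) · cd⁻¹ · (kg·m²·s⁻³·A⁻¹) · (kg⁻¹·m⁻²·s³·A²) · (kg²·m⁴·s⁻⁴·A⁻²) · (kg·m²·s⁻²·A⁻²) = kg²·m⁴·s⁻²·A⁻¹·cd⁻¹.
Both reduce to kg²·m⁴·s⁻²·A⁻¹·cd⁻¹.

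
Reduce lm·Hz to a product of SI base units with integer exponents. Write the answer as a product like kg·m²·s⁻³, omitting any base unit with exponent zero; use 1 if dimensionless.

lm = cd·sr = cd (luminous flux; sr is dimensionless).
Hz = 1/s = s⁻¹ (frequency is cycles per second).
Combining: lm·Hz = cd · s⁻¹ = s⁻¹·cd.

s⁻¹·cd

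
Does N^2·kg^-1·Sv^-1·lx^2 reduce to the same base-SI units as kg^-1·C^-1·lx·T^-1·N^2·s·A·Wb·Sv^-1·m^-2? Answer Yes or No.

Left side:
  N = kg·m/s² = kg·m·s⁻² (force = mass × acceleration).
  So N² = kg²·m²·s⁻⁴.
  Sv = J/kg (equivalent dose = energy per mass),
      = m²·s⁻².
  So Sv⁻¹ = m⁻²·s².
  lx = lm/m² (illuminance = luminous flux per area),
      = m⁻²·cd.
  So lx² = m⁻⁴·cd².
  Combining: N²·kg⁻¹·Sv⁻¹·lx² = (kg²·m²·s⁻⁴) · kg⁻¹ · (m⁻²·s²) · (m⁻⁴·cd²) = kg·m⁻⁴·s⁻²·cd².
Right side:
  C = A·s = s·A (charge = current × time).
  So C⁻¹ = s⁻¹·A⁻¹.
  lx = lm/m² (illuminance = luminous flux per area),
      = m⁻²·cd.
  T = Wb/m² (flux density = flux per area),
      = kg·s⁻²·A⁻¹.
  So T⁻¹ = kg⁻¹·s²·A.
  N = kg·m/s² = kg·m·s⁻² (force = mass × acceleration).
  So N² = kg²·m²·s⁻⁴.
  Wb = V·s (flux: a volt is a weber per second),
      = kg·m²·s⁻²·A⁻¹.
  Sv = J/kg (equivalent dose = energy per mass),
      = m²·s⁻².
  So Sv⁻¹ = m⁻²·s².
  Combining: kg⁻¹·C⁻¹·lx·T⁻¹·N²·s·A·Wb·Sv⁻¹·m⁻² = kg⁻¹ · (s⁻¹·A⁻¹) · (m⁻²·cd) · (kg⁻¹·s²·A) · (kg²·m²·s⁻⁴) · s · A · (kg·m²·s⁻²·A⁻¹) · (m⁻²·s²) · m⁻² = kg·m⁻²·s⁻²·cd.
Left is kg·m⁻⁴·s⁻²·cd²; right is kg·m⁻²·s⁻²·cd — different.

No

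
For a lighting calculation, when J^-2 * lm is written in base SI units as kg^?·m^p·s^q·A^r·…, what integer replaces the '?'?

J = kg·m²·s⁻².
So J⁻² = kg⁻²·m⁻⁴·s⁴.
lm = cd.
Combining: J⁻²·lm = (kg⁻²·m⁻⁴·s⁴) · cd = kg⁻²·m⁻⁴·s⁴·cd.
The exponent of kg is -2.

-2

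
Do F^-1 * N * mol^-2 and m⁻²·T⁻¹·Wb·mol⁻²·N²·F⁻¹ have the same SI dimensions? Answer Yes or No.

No

Left side:
  F = kg⁻¹·m⁻²·s⁴·A².
  So F⁻¹ = kg·m²·s⁻⁴·A⁻².
  N = kg·m·s⁻².
  Combining: F⁻¹·N·mol⁻² = (kg·m²·s⁻⁴·A⁻²) · (kg·m·s⁻²) · mol⁻² = kg²·m³·s⁻⁶·A⁻²·mol⁻².
Right side:
  T = Wb/m² (flux density = flux per area),
      = kg·s⁻²·A⁻¹.
  So T⁻¹ = kg⁻¹·s²·A.
  Wb = V·s (flux: a volt is a weber per second),
      = kg·m²·s⁻²·A⁻¹.
  N = kg·m/s² = kg·m·s⁻² (force = mass × acceleration).
  So N² = kg²·m²·s⁻⁴.
  F = C/V (capacitance = charge per voltage),
      = A·s/(kg·m²·s⁻³·A⁻¹) (substituting C and V),
      = kg⁻¹·m⁻²·s⁴·A².
  So F⁻¹ = kg·m²·s⁻⁴·A⁻².
  Combining: m⁻²·T⁻¹·Wb·mol⁻²·N²·F⁻¹ = m⁻² · (kg⁻¹·s²·A) · (kg·m²·s⁻²·A⁻¹) · mol⁻² · (kg²·m²·s⁻⁴) · (kg·m²·s⁻⁴·A⁻²) = kg³·m⁴·s⁻⁸·A⁻²·mol⁻².
Left is kg²·m³·s⁻⁶·A⁻²·mol⁻²; right is kg³·m⁴·s⁻⁸·A⁻²·mol⁻² — different.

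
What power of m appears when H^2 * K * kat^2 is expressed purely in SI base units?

4

H = Wb/A (inductance = flux per current),
    = kg·m²·s⁻²·A⁻².
So H² = kg²·m⁴·s⁻⁴·A⁻⁴.
kat = mol/s = s⁻¹·mol (catalytic activity).
So kat² = s⁻²·mol².
Combining: H²·K·kat² = (kg²·m⁴·s⁻⁴·A⁻⁴) · K · (s⁻²·mol²) = kg²·m⁴·s⁻⁶·A⁻⁴·K·mol².
The exponent of m is 4.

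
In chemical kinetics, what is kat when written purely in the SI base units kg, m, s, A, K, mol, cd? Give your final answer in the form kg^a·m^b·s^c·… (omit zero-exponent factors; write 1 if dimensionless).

kat = mol/s = s⁻¹·mol (catalytic activity).

s⁻¹·mol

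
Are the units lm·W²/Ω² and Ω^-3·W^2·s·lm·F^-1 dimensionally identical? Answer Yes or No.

Left side:
  lm = cd.
  W = kg·m²·s⁻³.
  So W² = kg²·m⁴·s⁻⁶.
  Ω = kg·m²·s⁻³·A⁻².
  So Ω⁻² = kg⁻²·m⁻⁴·s⁶·A⁴.
  Combining: lm·W²·Ω⁻² = cd · (kg²·m⁴·s⁻⁶) · (kg⁻²·m⁻⁴·s⁶·A⁴) = A⁴·cd.
Right side:
  Ω = kg·m²·s⁻³·A⁻².
  So Ω⁻³ = kg⁻³·m⁻⁶·s⁹·A⁶.
  W = kg·m²·s⁻³.
  So W² = kg²·m⁴·s⁻⁶.
  lm = cd.
  F = kg⁻¹·m⁻²·s⁴·A².
  So F⁻¹ = kg·m²·s⁻⁴·A⁻².
  Combining: Ω⁻³·W²·s·lm·F⁻¹ = (kg⁻³·m⁻⁶·s⁹·A⁶) · (kg²·m⁴·s⁻⁶) · s · cd · (kg·m²·s⁻⁴·A⁻²) = A⁴·cd.
Both reduce to A⁴·cd.

Yes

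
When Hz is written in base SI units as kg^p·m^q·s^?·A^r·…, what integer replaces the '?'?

Hz = 1/s = s⁻¹ (frequency is cycles per second).
The exponent of s is -1.

-1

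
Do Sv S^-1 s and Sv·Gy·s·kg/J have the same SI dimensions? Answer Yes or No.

No

Left side:
  Sv = J/kg (equivalent dose = energy per mass),
      = m²·s⁻².
  S = 1/Ω (conductance is reciprocal resistance),
      = kg⁻¹·m⁻²·s³·A².
  So S⁻¹ = kg·m²·s⁻³·A⁻².
  Combining: Sv·S⁻¹·s = (m²·s⁻²) · (kg·m²·s⁻³·A⁻²) · s = kg·m⁴·s⁻⁴·A⁻².
Right side:
  Sv = m²·s⁻².
  Gy = m²·s⁻².
  J = kg·m²·s⁻².
  So J⁻¹ = kg⁻¹·m⁻²·s².
  Combining: Sv·Gy·s·J⁻¹·kg = (m²·s⁻²) · (m²·s⁻²) · s · (kg⁻¹·m⁻²·s²) · kg = m²·s⁻¹.
Left is kg·m⁴·s⁻⁴·A⁻²; right is m²·s⁻¹ — different.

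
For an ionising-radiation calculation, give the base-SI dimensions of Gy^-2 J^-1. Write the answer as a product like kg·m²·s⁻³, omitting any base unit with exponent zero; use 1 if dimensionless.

kg⁻¹·m⁻⁶·s⁶

Gy = J/kg (absorbed dose = energy per mass),
    = m²·s⁻².
So Gy⁻² = m⁻⁴·s⁴.
J = N·m (work = force × distance),
    = kg·m²·s⁻².
So J⁻¹ = kg⁻¹·m⁻²·s².
Combining: Gy⁻²·J⁻¹ = (m⁻⁴·s⁴) · (kg⁻¹·m⁻²·s²) = kg⁻¹·m⁻⁶·s⁶.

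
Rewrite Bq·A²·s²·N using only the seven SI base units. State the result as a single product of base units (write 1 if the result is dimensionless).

Bq = 1/s = s⁻¹ (activity is decays per second).
N = kg·m/s² = kg·m·s⁻² (force = mass × acceleration).
Combining: Bq·A²·s²·N = s⁻¹ · A² · s² · (kg·m·s⁻²) = kg·m·s⁻¹·A².

kg·m·s⁻¹·A²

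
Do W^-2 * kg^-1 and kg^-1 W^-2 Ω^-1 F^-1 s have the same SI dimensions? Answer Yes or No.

Yes

Left side:
  W = J/s (power = energy per time),
      = kg·m²·s⁻³.
  So W⁻² = kg⁻²·m⁻⁴·s⁶.
  Combining: W⁻²·kg⁻¹ = (kg⁻²·m⁻⁴·s⁶) · kg⁻¹ = kg⁻³·m⁻⁴·s⁶.
Right side:
  W = J/s (power = energy per time),
      = kg·m²·s⁻³.
  So W⁻² = kg⁻²·m⁻⁴·s⁶.
  Ω = V/A (resistance = voltage per current),
      = kg·m²·s⁻³·A⁻².
  So Ω⁻¹ = kg⁻¹·m⁻²·s³·A².
  F = C/V (capacitance = charge per voltage),
      = A·s/(kg·m²·s⁻³·A⁻¹) (substituting C and V),
      = kg⁻¹·m⁻²·s⁴·A².
  So F⁻¹ = kg·m²·s⁻⁴·A⁻².
  Combining: kg⁻¹·W⁻²·Ω⁻¹·F⁻¹·s = kg⁻¹ · (kg⁻²·m⁻⁴·s⁶) · (kg⁻¹·m⁻²·s³·A²) · (kg·m²·s⁻⁴·A⁻²) · s = kg⁻³·m⁻⁴·s⁶.
Both reduce to kg⁻³·m⁻⁴·s⁶.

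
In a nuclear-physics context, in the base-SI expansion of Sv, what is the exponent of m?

Sv = J/kg (equivalent dose = energy per mass),
    = m²·s⁻².
The exponent of m is 2.

2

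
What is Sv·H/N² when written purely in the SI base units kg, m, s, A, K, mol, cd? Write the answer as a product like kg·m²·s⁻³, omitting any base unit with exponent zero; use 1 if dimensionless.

Sv = J/kg (equivalent dose = energy per mass),
    = m²·s⁻².
N = kg·m/s² = kg·m·s⁻² (force = mass × acceleration).
So N⁻² = kg⁻²·m⁻²·s⁴.
H = Wb/A (inductance = flux per current),
    = kg·m²·s⁻²·A⁻².
Combining: Sv·N⁻²·H = (m²·s⁻²) · (kg⁻²·m⁻²·s⁴) · (kg·m²·s⁻²·A⁻²) = kg⁻¹·m²·A⁻².

kg⁻¹·m²·A⁻²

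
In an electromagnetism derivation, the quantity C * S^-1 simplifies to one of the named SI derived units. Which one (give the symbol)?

Wb

C = A·s = s·A (charge = current × time).
S = 1/Ω (conductance is reciprocal resistance),
    = kg⁻¹·m⁻²·s³·A².
So S⁻¹ = kg·m²·s⁻³·A⁻².
Combining: C·S⁻¹ = (s·A) · (kg·m²·s⁻³·A⁻²) = kg·m²·s⁻²·A⁻¹.
kg·m²·s⁻²·A⁻¹ is the base-SI form of the weber.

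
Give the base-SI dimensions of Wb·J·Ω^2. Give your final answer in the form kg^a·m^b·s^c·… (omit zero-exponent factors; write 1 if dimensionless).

kg⁴·m⁸·s⁻¹⁰·A⁻⁵

Wb = V·s (flux: a volt is a weber per second),
    = kg·m²·s⁻²·A⁻¹.
J = N·m (work = force × distance),
    = kg·m²·s⁻².
Ω = V/A (resistance = voltage per current),
    = kg·m²·s⁻³·A⁻².
So Ω² = kg²·m⁴·s⁻⁶·A⁻⁴.
Combining: Wb·J·Ω² = (kg·m²·s⁻²·A⁻¹) · (kg·m²·s⁻²) · (kg²·m⁴·s⁻⁶·A⁻⁴) = kg⁴·m⁸·s⁻¹⁰·A⁻⁵.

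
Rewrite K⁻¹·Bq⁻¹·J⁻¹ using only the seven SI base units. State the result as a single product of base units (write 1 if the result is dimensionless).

Bq = 1/s = s⁻¹ (activity is decays per second).
So Bq⁻¹ = s.
J = N·m (work = force × distance),
    = kg·m²·s⁻².
So J⁻¹ = kg⁻¹·m⁻²·s².
Combining: K⁻¹·Bq⁻¹·J⁻¹ = K⁻¹ · s · (kg⁻¹·m⁻²·s²) = kg⁻¹·m⁻²·s³·K⁻¹.

kg⁻¹·m⁻²·s³·K⁻¹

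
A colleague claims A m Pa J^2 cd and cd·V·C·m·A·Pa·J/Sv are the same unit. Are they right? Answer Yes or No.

No

Left side:
  Pa = N/m² (pressure = force per area),
      = kg·m⁻¹·s⁻².
  J = N·m (work = force × distance),
      = kg·m²·s⁻².
  So J² = kg²·m⁴·s⁻⁴.
  Combining: A·m·Pa·J²·cd = A · m · (kg·m⁻¹·s⁻²) · (kg²·m⁴·s⁻⁴) · cd = kg³·m⁴·s⁻⁶·A·cd.
Right side:
  V = kg·m²·s⁻³·A⁻¹.
  C = s·A.
  Pa = kg·m⁻¹·s⁻².
  Sv = m²·s⁻².
  So Sv⁻¹ = m⁻²·s².
  J = kg·m²·s⁻².
  Combining: cd·V·C·m·A·Pa·Sv⁻¹·J = cd · (kg·m²·s⁻³·A⁻¹) · (s·A) · m · A · (kg·m⁻¹·s⁻²) · (m⁻²·s²) · (kg·m²·s⁻²) = kg³·m²·s⁻⁴·A·cd.
Left is kg³·m⁴·s⁻⁶·A·cd; right is kg³·m²·s⁻⁴·A·cd — different.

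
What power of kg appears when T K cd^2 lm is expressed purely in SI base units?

T = kg·s⁻²·A⁻¹.
lm = cd.
Combining: T·K·cd²·lm = (kg·s⁻²·A⁻¹) · K · cd² · cd = kg·s⁻²·A⁻¹·K·cd³.
The exponent of kg is 1.

1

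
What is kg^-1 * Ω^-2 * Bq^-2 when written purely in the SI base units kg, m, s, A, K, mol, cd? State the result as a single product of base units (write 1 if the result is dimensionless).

Ω = kg·m²·s⁻³·A⁻².
So Ω⁻² = kg⁻²·m⁻⁴·s⁶·A⁴.
Bq = s⁻¹.
So Bq⁻² = s².
Combining: kg⁻¹·Ω⁻²·Bq⁻² = kg⁻¹ · (kg⁻²·m⁻⁴·s⁶·A⁴) · s² = kg⁻³·m⁻⁴·s⁸·A⁴.

kg⁻³·m⁻⁴·s⁸·A⁴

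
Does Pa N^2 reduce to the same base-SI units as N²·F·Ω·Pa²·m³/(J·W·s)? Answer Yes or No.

Left side:
  Pa = N/m² (pressure = force per area),
      = kg·m⁻¹·s⁻².
  N = kg·m/s² = kg·m·s⁻² (force = mass × acceleration).
  So N² = kg²·m²·s⁻⁴.
  Combining: Pa·N² = (kg·m⁻¹·s⁻²) · (kg²·m²·s⁻⁴) = kg³·m·s⁻⁶.
Right side:
  N = kg·m/s² = kg·m·s⁻² (force = mass × acceleration).
  So N² = kg²·m²·s⁻⁴.
  J = N·m (work = force × distance),
      = kg·m²·s⁻².
  So J⁻¹ = kg⁻¹·m⁻²·s².
  W = J/s (power = energy per time),
      = kg·m²·s⁻³.
  So W⁻¹ = kg⁻¹·m⁻²·s³.
  F = C/V (capacitance = charge per voltage),
      = A·s/(kg·m²·s⁻³·A⁻¹) (substituting C and V),
      = kg⁻¹·m⁻²·s⁴·A².
  Ω = V/A (resistance = voltage per current),
      = kg·m²·s⁻³·A⁻².
  Pa = N/m² (pressure = force per area),
      = kg·m⁻¹·s⁻².
  So Pa² = kg²·m⁻²·s⁻⁴.
  Combining: N²·J⁻¹·W⁻¹·F·Ω·Pa²·s⁻¹·m³ = (kg²·m²·s⁻⁴) · (kg⁻¹·m⁻²·s²) · (kg⁻¹·m⁻²·s³) · (kg⁻¹·m⁻²·s⁴·A²) · (kg·m²·s⁻³·A⁻²) · (kg²·m⁻²·s⁻⁴) · s⁻¹ · m³ = kg²·m⁻¹·s⁻³.
Left is kg³·m·s⁻⁶; right is kg²·m⁻¹·s⁻³ — different.

No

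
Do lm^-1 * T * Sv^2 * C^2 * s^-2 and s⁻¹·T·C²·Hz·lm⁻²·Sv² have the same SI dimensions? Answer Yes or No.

No

Left side:
  lm = cd.
  So lm⁻¹ = cd⁻¹.
  T = kg·s⁻²·A⁻¹.
  Sv = m²·s⁻².
  So Sv² = m⁴·s⁻⁴.
  C = s·A.
  So C² = s²·A².
  Combining: lm⁻¹·T·Sv²·C²·s⁻² = cd⁻¹ · (kg·s⁻²·A⁻¹) · (m⁴·s⁻⁴) · (s²·A²) · s⁻² = kg·m⁴·s⁻⁶·A·cd⁻¹.
Right side:
  T = Wb/m² (flux density = flux per area),
      = kg·s⁻²·A⁻¹.
  C = A·s = s·A (charge = current × time).
  So C² = s²·A².
  Hz = 1/s = s⁻¹ (frequency is cycles per second).
  lm = cd·sr = cd (luminous flux; sr is dimensionless).
  So lm⁻² = cd⁻².
  Sv = J/kg (equivalent dose = energy per mass),
      = m²·s⁻².
  So Sv² = m⁴·s⁻⁴.
  Combining: s⁻¹·T·C²·Hz·lm⁻²·Sv² = s⁻¹ · (kg·s⁻²·A⁻¹) · (s²·A²) · s⁻¹ · cd⁻² · (m⁴·s⁻⁴) = kg·m⁴·s⁻⁶·A·cd⁻².
Left is kg·m⁴·s⁻⁶·A·cd⁻¹; right is kg·m⁴·s⁻⁶·A·cd⁻² — different.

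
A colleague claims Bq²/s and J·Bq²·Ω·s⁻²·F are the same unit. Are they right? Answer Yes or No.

Left side:
  Bq = s⁻¹.
  So Bq² = s⁻².
  Combining: Bq²·s⁻¹ = s⁻² · s⁻¹ = s⁻³.
Right side:
  J = kg·m²·s⁻².
  Bq = s⁻¹.
  So Bq² = s⁻².
  Ω = kg·m²·s⁻³·A⁻².
  F = kg⁻¹·m⁻²·s⁴·A².
  Combining: J·Bq²·Ω·s⁻²·F = (kg·m²·s⁻²) · s⁻² · (kg·m²·s⁻³·A⁻²) · s⁻² · (kg⁻¹·m⁻²·s⁴·A²) = kg·m²·s⁻⁵.
Left is s⁻³; right is kg·m²·s⁻⁵ — different.

No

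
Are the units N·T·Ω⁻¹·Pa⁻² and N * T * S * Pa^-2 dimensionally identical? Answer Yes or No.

Yes

Left side:
  N = kg·m·s⁻².
  T = kg·s⁻²·A⁻¹.
  Ω = kg·m²·s⁻³·A⁻².
  So Ω⁻¹ = kg⁻¹·m⁻²·s³·A².
  Pa = kg·m⁻¹·s⁻².
  So Pa⁻² = kg⁻²·m²·s⁴.
  Combining: N·T·Ω⁻¹·Pa⁻² = (kg·m·s⁻²) · (kg·s⁻²·A⁻¹) · (kg⁻¹·m⁻²·s³·A²) · (kg⁻²·m²·s⁴) = kg⁻¹·m·s³·A.
Right side:
  N = kg·m/s² = kg·m·s⁻² (force = mass × acceleration).
  T = Wb/m² (flux density = flux per area),
      = kg·s⁻²·A⁻¹.
  S = 1/Ω (conductance is reciprocal resistance),
      = kg⁻¹·m⁻²·s³·A².
  Pa = N/m² (pressure = force per area),
      = kg·m⁻¹·s⁻².
  So Pa⁻² = kg⁻²·m²·s⁴.
  Combining: N·T·S·Pa⁻² = (kg·m·s⁻²) · (kg·s⁻²·A⁻¹) · (kg⁻¹·m⁻²·s³·A²) · (kg⁻²·m²·s⁴) = kg⁻¹·m·s³·A.
Both reduce to kg⁻¹·m·s³·A.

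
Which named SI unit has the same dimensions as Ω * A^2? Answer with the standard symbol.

W

Ω = V/A (resistance = voltage per current),
    = kg·m²·s⁻³·A⁻².
Combining: Ω·A² = (kg·m²·s⁻³·A⁻²) · A² = kg·m²·s⁻³.
kg·m²·s⁻³ is the base-SI form of the watt.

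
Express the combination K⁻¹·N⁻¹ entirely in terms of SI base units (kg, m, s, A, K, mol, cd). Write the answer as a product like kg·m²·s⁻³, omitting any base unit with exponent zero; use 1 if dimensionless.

kg⁻¹·m⁻¹·s²·K⁻¹

N = kg·m/s² = kg·m·s⁻² (force = mass × acceleration).
So N⁻¹ = kg⁻¹·m⁻¹·s².
Combining: K⁻¹·N⁻¹ = K⁻¹ · (kg⁻¹·m⁻¹·s²) = kg⁻¹·m⁻¹·s²·K⁻¹.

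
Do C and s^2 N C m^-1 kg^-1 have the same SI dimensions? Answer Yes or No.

Yes

Left side:
  C = A·s = s·A (charge = current × time).
Right side:
  N = kg·m/s² = kg·m·s⁻² (force = mass × acceleration).
  C = A·s = s·A (charge = current × time).
  Combining: s²·N·C·m⁻¹·kg⁻¹ = s² · (kg·m·s⁻²) · (s·A) · m⁻¹ · kg⁻¹ = s·A.
Both reduce to s·A.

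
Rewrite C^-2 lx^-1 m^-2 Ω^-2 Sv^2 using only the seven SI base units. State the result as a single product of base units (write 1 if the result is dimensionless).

kg⁻²·A²·cd⁻¹

C = A·s = s·A (charge = current × time).
So C⁻² = s⁻²·A⁻².
lx = lm/m² (illuminance = luminous flux per area),
    = m⁻²·cd.
So lx⁻¹ = m²·cd⁻¹.
Ω = V/A (resistance = voltage per current),
    = kg·m²·s⁻³·A⁻².
So Ω⁻² = kg⁻²·m⁻⁴·s⁶·A⁴.
Sv = J/kg (equivalent dose = energy per mass),
    = m²·s⁻².
So Sv² = m⁴·s⁻⁴.
Combining: C⁻²·lx⁻¹·m⁻²·Ω⁻²·Sv² = (s⁻²·A⁻²) · (m²·cd⁻¹) · m⁻² · (kg⁻²·m⁻⁴·s⁶·A⁴) · (m⁴·s⁻⁴) = kg⁻²·A²·cd⁻¹.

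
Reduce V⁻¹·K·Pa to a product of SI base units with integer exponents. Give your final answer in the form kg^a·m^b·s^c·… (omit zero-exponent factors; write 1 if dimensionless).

m⁻³·s·A·K

V = kg·m²·s⁻³·A⁻¹.
So V⁻¹ = kg⁻¹·m⁻²·s³·A.
Pa = kg·m⁻¹·s⁻².
Combining: V⁻¹·K·Pa = (kg⁻¹·m⁻²·s³·A) · K · (kg·m⁻¹·s⁻²) = m⁻³·s·A·K.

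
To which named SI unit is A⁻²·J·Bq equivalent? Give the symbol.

J = N·m (work = force × distance),
    = kg·m²·s⁻².
Bq = 1/s = s⁻¹ (activity is decays per second).
Combining: A⁻²·J·Bq = A⁻² · (kg·m²·s⁻²) · s⁻¹ = kg·m²·s⁻³·A⁻².
kg·m²·s⁻³·A⁻² is the base-SI form of the ohm.

Ω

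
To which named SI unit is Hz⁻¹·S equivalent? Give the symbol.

Hz = 1/s = s⁻¹ (frequency is cycles per second).
So Hz⁻¹ = s.
S = 1/Ω (conductance is reciprocal resistance),
    = kg⁻¹·m⁻²·s³·A².
Combining: Hz⁻¹·S = s · (kg⁻¹·m⁻²·s³·A²) = kg⁻¹·m⁻²·s⁴·A².
kg⁻¹·m⁻²·s⁴·A² is the base-SI form of the farad.

F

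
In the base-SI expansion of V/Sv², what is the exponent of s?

Sv = m²·s⁻².
So Sv⁻² = m⁻⁴·s⁴.
V = kg·m²·s⁻³·A⁻¹.
Combining: Sv⁻²·V = (m⁻⁴·s⁴) · (kg·m²·s⁻³·A⁻¹) = kg·m⁻²·s·A⁻¹.
The exponent of s is 1.

1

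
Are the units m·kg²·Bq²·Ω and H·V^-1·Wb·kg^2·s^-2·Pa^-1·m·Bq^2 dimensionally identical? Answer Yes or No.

Left side:
  Bq = 1/s = s⁻¹ (activity is decays per second).
  So Bq² = s⁻².
  Ω = V/A (resistance = voltage per current),
      = kg·m²·s⁻³·A⁻².
  Combining: m·kg²·Bq²·Ω = m · kg² · s⁻² · (kg·m²·s⁻³·A⁻²) = kg³·m³·s⁻⁵·A⁻².
Right side:
  H = kg·m²·s⁻²·A⁻².
  V = kg·m²·s⁻³·A⁻¹.
  So V⁻¹ = kg⁻¹·m⁻²·s³·A.
  Wb = kg·m²·s⁻²·A⁻¹.
  Pa = kg·m⁻¹·s⁻².
  So Pa⁻¹ = kg⁻¹·m·s².
  Bq = s⁻¹.
  So Bq² = s⁻².
  Combining: H·V⁻¹·Wb·kg²·s⁻²·Pa⁻¹·m·Bq² = (kg·m²·s⁻²·A⁻²) · (kg⁻¹·m⁻²·s³·A) · (kg·m²·s⁻²·A⁻¹) · kg² · s⁻² · (kg⁻¹·m·s²) · m · s⁻² = kg²·m⁴·s⁻³·A⁻².
Left is kg³·m³·s⁻⁵·A⁻²; right is kg²·m⁴·s⁻³·A⁻² — different.

No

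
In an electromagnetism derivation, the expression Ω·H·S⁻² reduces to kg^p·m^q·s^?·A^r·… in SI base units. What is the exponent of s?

-11

Ω = kg·m²·s⁻³·A⁻².
H = kg·m²·s⁻²·A⁻².
S = kg⁻¹·m⁻²·s³·A².
So S⁻² = kg²·m⁴·s⁻⁶·A⁻⁴.
Combining: Ω·H·S⁻² = (kg·m²·s⁻³·A⁻²) · (kg·m²·s⁻²·A⁻²) · (kg²·m⁴·s⁻⁶·A⁻⁴) = kg⁴·m⁸·s⁻¹¹·A⁻⁸.
The exponent of s is -11.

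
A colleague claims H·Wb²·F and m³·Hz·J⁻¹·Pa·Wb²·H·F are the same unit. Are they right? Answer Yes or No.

Left side:
  H = kg·m²·s⁻²·A⁻².
  Wb = kg·m²·s⁻²·A⁻¹.
  So Wb² = kg²·m⁴·s⁻⁴·A⁻².
  F = kg⁻¹·m⁻²·s⁴·A².
  Combining: H·Wb²·F = (kg·m²·s⁻²·A⁻²) · (kg²·m⁴·s⁻⁴·A⁻²) · (kg⁻¹·m⁻²·s⁴·A²) = kg²·m⁴·s⁻²·A⁻².
Right side:
  Hz = 1/s = s⁻¹ (frequency is cycles per second).
  J = N·m (work = force × distance),
      = kg·m²·s⁻².
  So J⁻¹ = kg⁻¹·m⁻²·s².
  Pa = N/m² (pressure = force per area),
      = kg·m⁻¹·s⁻².
  Wb = V·s (flux: a volt is a weber per second),
      = kg·m²·s⁻²·A⁻¹.
  So Wb² = kg²·m⁴·s⁻⁴·A⁻².
  H = Wb/A (inductance = flux per current),
      = kg·m²·s⁻²·A⁻².
  F = C/V (capacitance = charge per voltage),
      = A·s/(kg·m²·s⁻³·A⁻¹) (substituting C and V),
      = kg⁻¹·m⁻²·s⁴·A².
  Combining: m³·Hz·J⁻¹·Pa·Wb²·H·F = m³ · s⁻¹ · (kg⁻¹·m⁻²·s²) · (kg·m⁻¹·s⁻²) · (kg²·m⁴·s⁻⁴·A⁻²) · (kg·m²·s⁻²·A⁻²) · (kg⁻¹·m⁻²·s⁴·A²) = kg²·m⁴·s⁻³·A⁻².
Left is kg²·m⁴·s⁻²·A⁻²; right is kg²·m⁴·s⁻³·A⁻² — different.

No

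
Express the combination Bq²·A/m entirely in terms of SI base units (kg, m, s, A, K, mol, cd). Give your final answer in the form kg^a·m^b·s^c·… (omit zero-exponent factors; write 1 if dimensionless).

m⁻¹·s⁻²·A

Bq = 1/s = s⁻¹ (activity is decays per second).
So Bq² = s⁻².
Combining: Bq²·m⁻¹·A = s⁻² · m⁻¹ · A = m⁻¹·s⁻²·A.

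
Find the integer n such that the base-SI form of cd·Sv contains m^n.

Sv = m²·s⁻².
Combining: cd·Sv = cd · (m²·s⁻²) = m²·s⁻²·cd.
The exponent of m is 2.

2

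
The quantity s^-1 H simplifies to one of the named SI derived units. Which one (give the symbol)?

H = kg·m²·s⁻²·A⁻².
Combining: s⁻¹·H = s⁻¹ · (kg·m²·s⁻²·A⁻²) = kg·m²·s⁻³·A⁻².
kg·m²·s⁻³·A⁻² is the base-SI form of the ohm.

Ω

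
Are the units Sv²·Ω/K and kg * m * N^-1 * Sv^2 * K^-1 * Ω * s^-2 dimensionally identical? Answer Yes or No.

Left side:
  Sv = J/kg (equivalent dose = energy per mass),
      = m²·s⁻².
  So Sv² = m⁴·s⁻⁴.
  Ω = V/A (resistance = voltage per current),
      = kg·m²·s⁻³·A⁻².
  Combining: Sv²·Ω·K⁻¹ = (m⁴·s⁻⁴) · (kg·m²·s⁻³·A⁻²) · K⁻¹ = kg·m⁶·s⁻⁷·A⁻²·K⁻¹.
Right side:
  N = kg·m·s⁻².
  So N⁻¹ = kg⁻¹·m⁻¹·s².
  Sv = m²·s⁻².
  So Sv² = m⁴·s⁻⁴.
  Ω = kg·m²·s⁻³·A⁻².
  Combining: kg·m·N⁻¹·Sv²·K⁻¹·Ω·s⁻² = kg · m · (kg⁻¹·m⁻¹·s²) · (m⁴·s⁻⁴) · K⁻¹ · (kg·m²·s⁻³·A⁻²) · s⁻² = kg·m⁶·s⁻⁷·A⁻²·K⁻¹.
Both reduce to kg·m⁶·s⁻⁷·A⁻²·K⁻¹.

Yes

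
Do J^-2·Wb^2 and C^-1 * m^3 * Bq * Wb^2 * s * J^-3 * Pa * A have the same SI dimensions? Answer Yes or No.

No

Left side:
  J = N·m (work = force × distance),
      = kg·m²·s⁻².
  So J⁻² = kg⁻²·m⁻⁴·s⁴.
  Wb = V·s (flux: a volt is a weber per second),
      = kg·m²·s⁻²·A⁻¹.
  So Wb² = kg²·m⁴·s⁻⁴·A⁻².
  Combining: J⁻²·Wb² = (kg⁻²·m⁻⁴·s⁴) · (kg²·m⁴·s⁻⁴·A⁻²) = A⁻².
Right side:
  C = A·s = s·A (charge = current × time).
  So C⁻¹ = s⁻¹·A⁻¹.
  Bq = 1/s = s⁻¹ (activity is decays per second).
  Wb = V·s (flux: a volt is a weber per second),
      = kg·m²·s⁻²·A⁻¹.
  So Wb² = kg²·m⁴·s⁻⁴·A⁻².
  J = N·m (work = force × distance),
      = kg·m²·s⁻².
  So J⁻³ = kg⁻³·m⁻⁶·s⁶.
  Pa = N/m² (pressure = force per area),
      = kg·m⁻¹·s⁻².
  Combining: C⁻¹·m³·Bq·Wb²·s·J⁻³·Pa·A = (s⁻¹·A⁻¹) · m³ · s⁻¹ · (kg²·m⁴·s⁻⁴·A⁻²) · s · (kg⁻³·m⁻⁶·s⁶) · (kg·m⁻¹·s⁻²) · A = s⁻¹·A⁻².
Left is A⁻²; right is s⁻¹·A⁻² — different.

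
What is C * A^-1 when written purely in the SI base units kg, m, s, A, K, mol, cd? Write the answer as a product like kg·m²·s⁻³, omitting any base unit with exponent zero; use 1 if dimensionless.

s

C = A·s = s·A (charge = current × time).
Combining: C·A⁻¹ = (s·A) · A⁻¹ = s.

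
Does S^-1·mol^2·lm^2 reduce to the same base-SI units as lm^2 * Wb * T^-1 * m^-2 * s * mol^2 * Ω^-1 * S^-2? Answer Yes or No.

No

Left side:
  S = kg⁻¹·m⁻²·s³·A².
  So S⁻¹ = kg·m²·s⁻³·A⁻².
  lm = cd.
  So lm² = cd².
  Combining: S⁻¹·mol²·lm² = (kg·m²·s⁻³·A⁻²) · mol² · cd² = kg·m²·s⁻³·A⁻²·mol²·cd².
Right side:
  lm = cd·sr = cd (luminous flux; sr is dimensionless).
  So lm² = cd².
  Wb = V·s (flux: a volt is a weber per second),
      = kg·m²·s⁻²·A⁻¹.
  T = Wb/m² (flux density = flux per area),
      = kg·s⁻²·A⁻¹.
  So T⁻¹ = kg⁻¹·s²·A.
  Ω = V/A (resistance = voltage per current),
      = kg·m²·s⁻³·A⁻².
  So Ω⁻¹ = kg⁻¹·m⁻²·s³·A².
  S = 1/Ω (conductance is reciprocal resistance),
      = kg⁻¹·m⁻²·s³·A².
  So S⁻² = kg²·m⁴·s⁻⁶·A⁻⁴.
  Combining: lm²·Wb·T⁻¹·m⁻²·s·mol²·Ω⁻¹·S⁻² = cd² · (kg·m²·s⁻²·A⁻¹) · (kg⁻¹·s²·A) · m⁻² · s · mol² · (kg⁻¹·m⁻²·s³·A²) · (kg²·m⁴·s⁻⁶·A⁻⁴) = kg·m²·s⁻²·A⁻²·mol²·cd².
Left is kg·m²·s⁻³·A⁻²·mol²·cd²; right is kg·m²·s⁻²·A⁻²·mol²·cd² — different.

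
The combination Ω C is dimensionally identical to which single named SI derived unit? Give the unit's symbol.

Ω = V/A (resistance = voltage per current),
    = kg·m²·s⁻³·A⁻².
C = A·s = s·A (charge = current × time).
Combining: Ω·C = (kg·m²·s⁻³·A⁻²) · (s·A) = kg·m²·s⁻²·A⁻¹.
kg·m²·s⁻²·A⁻¹ is the base-SI form of the weber.

Wb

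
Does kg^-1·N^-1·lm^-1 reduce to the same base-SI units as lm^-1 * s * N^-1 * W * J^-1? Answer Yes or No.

Left side:
  N = kg·m/s² = kg·m·s⁻² (force = mass × acceleration).
  So N⁻¹ = kg⁻¹·m⁻¹·s².
  lm = cd·sr = cd (luminous flux; sr is dimensionless).
  So lm⁻¹ = cd⁻¹.
  Combining: kg⁻¹·N⁻¹·lm⁻¹ = kg⁻¹ · (kg⁻¹·m⁻¹·s²) · cd⁻¹ = kg⁻²·m⁻¹·s²·cd⁻¹.
Right side:
  lm = cd.
  So lm⁻¹ = cd⁻¹.
  N = kg·m·s⁻².
  So N⁻¹ = kg⁻¹·m⁻¹·s².
  W = kg·m²·s⁻³.
  J = kg·m²·s⁻².
  So J⁻¹ = kg⁻¹·m⁻²·s².
  Combining: lm⁻¹·s·N⁻¹·W·J⁻¹ = cd⁻¹ · s · (kg⁻¹·m⁻¹·s²) · (kg·m²·s⁻³) · (kg⁻¹·m⁻²·s²) = kg⁻¹·m⁻¹·s²·cd⁻¹.
Left is kg⁻²·m⁻¹·s²·cd⁻¹; right is kg⁻¹·m⁻¹·s²·cd⁻¹ — different.

No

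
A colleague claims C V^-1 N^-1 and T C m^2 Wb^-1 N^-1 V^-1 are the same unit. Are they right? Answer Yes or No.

Left side:
  C = s·A.
  V = kg·m²·s⁻³·A⁻¹.
  So V⁻¹ = kg⁻¹·m⁻²·s³·A.
  N = kg·m·s⁻².
  So N⁻¹ = kg⁻¹·m⁻¹·s².
  Combining: C·V⁻¹·N⁻¹ = (s·A) · (kg⁻¹·m⁻²·s³·A) · (kg⁻¹·m⁻¹·s²) = kg⁻²·m⁻³·s⁶·A².
Right side:
  T = Wb/m² (flux density = flux per area),
      = kg·s⁻²·A⁻¹.
  C = A·s = s·A (charge = current × time).
  Wb = V·s (flux: a volt is a weber per second),
      = kg·m²·s⁻²·A⁻¹.
  So Wb⁻¹ = kg⁻¹·m⁻²·s²·A.
  N = kg·m/s² = kg·m·s⁻² (force = mass × acceleration).
  So N⁻¹ = kg⁻¹·m⁻¹·s².
  V = W/A (potential = power per current),
      = kg·m²·s⁻³·A⁻¹.
  So V⁻¹ = kg⁻¹·m⁻²·s³·A.
  Combining: T·C·m²·Wb⁻¹·N⁻¹·V⁻¹ = (kg·s⁻²·A⁻¹) · (s·A) · m² · (kg⁻¹·m⁻²·s²·A) · (kg⁻¹·m⁻¹·s²) · (kg⁻¹·m⁻²·s³·A) = kg⁻²·m⁻³·s⁶·A².
Both reduce to kg⁻²·m⁻³·s⁶·A².

Yes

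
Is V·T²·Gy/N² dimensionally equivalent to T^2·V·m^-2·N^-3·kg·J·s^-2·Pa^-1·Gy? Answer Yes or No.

Yes

Left side:
  V = W/A (potential = power per current),
      = kg·m²·s⁻³·A⁻¹.
  N = kg·m/s² = kg·m·s⁻² (force = mass × acceleration).
  So N⁻² = kg⁻²·m⁻²·s⁴.
  T = Wb/m² (flux density = flux per area),
      = kg·s⁻²·A⁻¹.
  So T² = kg²·s⁻⁴·A⁻².
  Gy = J/kg (absorbed dose = energy per mass),
      = m²·s⁻².
  Combining: V·N⁻²·T²·Gy = (kg·m²·s⁻³·A⁻¹) · (kg⁻²·m⁻²·s⁴) · (kg²·s⁻⁴·A⁻²) · (m²·s⁻²) = kg·m²·s⁻⁵·A⁻³.
Right side:
  T = Wb/m² (flux density = flux per area),
      = kg·s⁻²·A⁻¹.
  So T² = kg²·s⁻⁴·A⁻².
  V = W/A (potential = power per current),
      = kg·m²·s⁻³·A⁻¹.
  N = kg·m/s² = kg·m·s⁻² (force = mass × acceleration).
  So N⁻³ = kg⁻³·m⁻³·s⁶.
  J = N·m (work = force × distance),
      = kg·m²·s⁻².
  Pa = N/m² (pressure = force per area),
      = kg·m⁻¹·s⁻².
  So Pa⁻¹ = kg⁻¹·m·s².
  Gy = J/kg (absorbed dose = energy per mass),
      = m²·s⁻².
  Combining: T²·V·m⁻²·N⁻³·kg·J·s⁻²·Pa⁻¹·Gy = (kg²·s⁻⁴·A⁻²) · (kg·m²·s⁻³·A⁻¹) · m⁻² · (kg⁻³·m⁻³·s⁶) · kg · (kg·m²·s⁻²) · s⁻² · (kg⁻¹·m·s²) · (m²·s⁻²) = kg·m²·s⁻⁵·A⁻³.
Both reduce to kg·m²·s⁻⁵·A⁻³.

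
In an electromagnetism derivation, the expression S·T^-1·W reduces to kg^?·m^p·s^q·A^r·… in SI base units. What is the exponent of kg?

S = kg⁻¹·m⁻²·s³·A².
T = kg·s⁻²·A⁻¹.
So T⁻¹ = kg⁻¹·s²·A.
W = kg·m²·s⁻³.
Combining: S·T⁻¹·W = (kg⁻¹·m⁻²·s³·A²) · (kg⁻¹·s²·A) · (kg·m²·s⁻³) = kg⁻¹·s²·A³.
The exponent of kg is -1.

-1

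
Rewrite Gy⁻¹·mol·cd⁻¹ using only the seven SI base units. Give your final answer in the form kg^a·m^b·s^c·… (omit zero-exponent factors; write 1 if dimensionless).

m⁻²·s²·mol·cd⁻¹

Gy = m²·s⁻².
So Gy⁻¹ = m⁻²·s².
Combining: Gy⁻¹·mol·cd⁻¹ = (m⁻²·s²) · mol · cd⁻¹ = m⁻²·s²·mol·cd⁻¹.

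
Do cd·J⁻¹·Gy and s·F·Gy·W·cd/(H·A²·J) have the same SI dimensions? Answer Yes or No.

Left side:
  J = N·m (work = force × distance),
      = kg·m²·s⁻².
  So J⁻¹ = kg⁻¹·m⁻²·s².
  Gy = J/kg (absorbed dose = energy per mass),
      = m²·s⁻².
  Combining: cd·J⁻¹·Gy = cd · (kg⁻¹·m⁻²·s²) · (m²·s⁻²) = kg⁻¹·cd.
Right side:
  H = kg·m²·s⁻²·A⁻².
  So H⁻¹ = kg⁻¹·m⁻²·s²·A².
  F = kg⁻¹·m⁻²·s⁴·A².
  J = kg·m²·s⁻².
  So J⁻¹ = kg⁻¹·m⁻²·s².
  Gy = m²·s⁻².
  W = kg·m²·s⁻³.
  Combining: s·H⁻¹·A⁻²·F·J⁻¹·Gy·W·cd = s · (kg⁻¹·m⁻²·s²·A²) · A⁻² · (kg⁻¹·m⁻²·s⁴·A²) · (kg⁻¹·m⁻²·s²) · (m²·s⁻²) · (kg·m²·s⁻³) · cd = kg⁻²·m⁻²·s⁴·A²·cd.
Left is kg⁻¹·cd; right is kg⁻²·m⁻²·s⁴·A²·cd — different.

No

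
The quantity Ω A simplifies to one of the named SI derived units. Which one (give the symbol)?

Ω = kg·m²·s⁻³·A⁻².
Combining: Ω·A = (kg·m²·s⁻³·A⁻²) · A = kg·m²·s⁻³·A⁻¹.
kg·m²·s⁻³·A⁻¹ is the base-SI form of the volt.

V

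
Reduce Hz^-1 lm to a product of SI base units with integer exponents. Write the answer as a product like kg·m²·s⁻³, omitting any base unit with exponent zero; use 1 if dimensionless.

s·cd

Hz = 1/s = s⁻¹ (frequency is cycles per second).
So Hz⁻¹ = s.
lm = cd·sr = cd (luminous flux; sr is dimensionless).
Combining: Hz⁻¹·lm = s · cd = s·cd.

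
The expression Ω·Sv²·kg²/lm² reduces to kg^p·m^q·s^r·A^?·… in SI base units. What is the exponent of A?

lm = cd·sr = cd (luminous flux; sr is dimensionless).
So lm⁻² = cd⁻².
Ω = V/A (resistance = voltage per current),
    = kg·m²·s⁻³·A⁻².
Sv = J/kg (equivalent dose = energy per mass),
    = m²·s⁻².
So Sv² = m⁴·s⁻⁴.
Combining: lm⁻²·Ω·Sv²·kg² = cd⁻² · (kg·m²·s⁻³·A⁻²) · (m⁴·s⁻⁴) · kg² = kg³·m⁶·s⁻⁷·A⁻²·cd⁻².
The exponent of A is -2.

-2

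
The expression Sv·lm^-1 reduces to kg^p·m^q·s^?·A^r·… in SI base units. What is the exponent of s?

-2

Sv = m²·s⁻².
lm = cd.
So lm⁻¹ = cd⁻¹.
Combining: Sv·lm⁻¹ = (m²·s⁻²) · cd⁻¹ = m²·s⁻²·cd⁻¹.
The exponent of s is -2.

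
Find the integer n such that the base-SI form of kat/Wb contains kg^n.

Wb = V·s (flux: a volt is a weber per second),
    = kg·m²·s⁻²·A⁻¹.
So Wb⁻¹ = kg⁻¹·m⁻²·s²·A.
kat = mol/s = s⁻¹·mol (catalytic activity).
Combining: Wb⁻¹·kat = (kg⁻¹·m⁻²·s²·A) · (s⁻¹·mol) = kg⁻¹·m⁻²·s·A·mol.
The exponent of kg is -1.

-1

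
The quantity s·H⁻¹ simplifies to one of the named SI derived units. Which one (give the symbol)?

S

H = kg·m²·s⁻²·A⁻².
So H⁻¹ = kg⁻¹·m⁻²·s²·A².
Combining: s·H⁻¹ = s · (kg⁻¹·m⁻²·s²·A²) = kg⁻¹·m⁻²·s³·A².
kg⁻¹·m⁻²·s³·A² is the base-SI form of the siemens.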